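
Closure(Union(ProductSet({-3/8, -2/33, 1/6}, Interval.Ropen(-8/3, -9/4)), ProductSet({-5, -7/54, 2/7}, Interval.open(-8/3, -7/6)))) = Union(ProductSet({-5, -7/54, 2/7}, Interval(-8/3, -7/6)), ProductSet({-3/8, -2/33, 1/6}, Interval(-8/3, -9/4)))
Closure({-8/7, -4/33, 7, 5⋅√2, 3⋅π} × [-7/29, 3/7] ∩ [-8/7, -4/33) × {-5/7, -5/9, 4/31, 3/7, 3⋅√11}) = {-8/7} × {4/31, 3/7}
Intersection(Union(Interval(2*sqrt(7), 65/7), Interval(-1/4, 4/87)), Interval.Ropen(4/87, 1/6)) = {4/87}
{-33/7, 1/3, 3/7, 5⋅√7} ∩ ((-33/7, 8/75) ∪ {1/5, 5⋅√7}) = {5⋅√7}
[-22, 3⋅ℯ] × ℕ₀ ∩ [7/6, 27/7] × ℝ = [7/6, 27/7] × ℕ₀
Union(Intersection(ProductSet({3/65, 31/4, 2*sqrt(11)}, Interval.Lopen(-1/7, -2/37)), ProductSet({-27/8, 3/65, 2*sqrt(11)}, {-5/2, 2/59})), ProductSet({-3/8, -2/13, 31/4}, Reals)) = ProductSet({-3/8, -2/13, 31/4}, Reals)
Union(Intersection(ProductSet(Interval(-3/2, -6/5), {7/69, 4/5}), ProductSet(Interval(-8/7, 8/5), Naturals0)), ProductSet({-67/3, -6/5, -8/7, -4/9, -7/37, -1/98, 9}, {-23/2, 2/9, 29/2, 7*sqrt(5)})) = ProductSet({-67/3, -6/5, -8/7, -4/9, -7/37, -1/98, 9}, {-23/2, 2/9, 29/2, 7*sqrt(5)})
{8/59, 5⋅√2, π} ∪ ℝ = ℝ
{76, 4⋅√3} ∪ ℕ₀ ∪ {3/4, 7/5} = ℕ₀ ∪ {3/4, 7/5, 4⋅√3}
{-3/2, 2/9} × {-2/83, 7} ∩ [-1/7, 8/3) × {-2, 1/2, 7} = {2/9} × {7}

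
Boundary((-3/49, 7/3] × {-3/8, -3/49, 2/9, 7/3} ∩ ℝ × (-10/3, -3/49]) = [-3/49, 7/3] × {-3/8, -3/49}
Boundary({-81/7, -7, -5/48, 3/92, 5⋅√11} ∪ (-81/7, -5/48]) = {-81/7, -5/48, 3/92, 5⋅√11}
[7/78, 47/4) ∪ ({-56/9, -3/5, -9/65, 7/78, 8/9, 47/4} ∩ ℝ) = {-56/9, -3/5, -9/65} ∪ [7/78, 47/4]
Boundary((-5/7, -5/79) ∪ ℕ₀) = {-5/7, -5/79} ∪ (ℕ₀ \ (-5/7, -5/79))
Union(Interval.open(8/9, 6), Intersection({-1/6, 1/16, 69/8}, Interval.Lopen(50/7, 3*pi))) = Union({69/8}, Interval.open(8/9, 6))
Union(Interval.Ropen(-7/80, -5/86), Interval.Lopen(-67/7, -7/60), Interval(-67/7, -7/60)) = Union(Interval(-67/7, -7/60), Interval.Ropen(-7/80, -5/86))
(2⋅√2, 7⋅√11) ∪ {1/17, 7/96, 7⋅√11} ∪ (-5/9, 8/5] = (-5/9, 8/5] ∪ (2⋅√2, 7⋅√11]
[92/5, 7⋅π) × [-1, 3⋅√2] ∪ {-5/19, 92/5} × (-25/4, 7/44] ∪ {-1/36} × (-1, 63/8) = ({-1/36} × (-1, 63/8)) ∪ ({-5/19, 92/5} × (-25/4, 7/44]) ∪ ([92/5, 7⋅π) × [-1, 3⋅√2])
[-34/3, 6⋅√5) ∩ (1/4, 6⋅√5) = (1/4, 6⋅√5)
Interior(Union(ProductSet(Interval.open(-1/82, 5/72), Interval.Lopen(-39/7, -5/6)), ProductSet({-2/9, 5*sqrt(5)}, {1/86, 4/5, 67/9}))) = ProductSet(Interval.open(-1/82, 5/72), Interval.open(-39/7, -5/6))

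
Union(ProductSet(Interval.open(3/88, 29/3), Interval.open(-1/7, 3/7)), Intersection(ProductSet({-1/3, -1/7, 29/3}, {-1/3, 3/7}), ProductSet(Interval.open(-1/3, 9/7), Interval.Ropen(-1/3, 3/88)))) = Union(ProductSet({-1/7}, {-1/3}), ProductSet(Interval.open(3/88, 29/3), Interval.open(-1/7, 3/7)))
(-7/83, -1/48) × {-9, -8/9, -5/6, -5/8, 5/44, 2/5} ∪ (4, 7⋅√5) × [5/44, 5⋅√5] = ((-7/83, -1/48) × {-9, -8/9, -5/6, -5/8, 5/44, 2/5}) ∪ ((4, 7⋅√5) × [5/44, 5⋅√5])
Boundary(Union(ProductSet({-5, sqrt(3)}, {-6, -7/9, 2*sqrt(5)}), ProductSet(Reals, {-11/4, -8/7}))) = Union(ProductSet({-5, sqrt(3)}, {-6, -7/9, 2*sqrt(5)}), ProductSet(Reals, {-11/4, -8/7}))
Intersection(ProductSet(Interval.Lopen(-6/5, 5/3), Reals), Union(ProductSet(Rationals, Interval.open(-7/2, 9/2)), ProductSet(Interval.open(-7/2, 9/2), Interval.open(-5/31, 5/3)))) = Union(ProductSet(Intersection(Interval.Lopen(-6/5, 5/3), Rationals), Interval.open(-7/2, 9/2)), ProductSet(Interval.Lopen(-6/5, 5/3), Interval.open(-5/31, 5/3)))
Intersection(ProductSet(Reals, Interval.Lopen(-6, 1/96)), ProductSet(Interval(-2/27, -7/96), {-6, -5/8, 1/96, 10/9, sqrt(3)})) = ProductSet(Interval(-2/27, -7/96), {-5/8, 1/96})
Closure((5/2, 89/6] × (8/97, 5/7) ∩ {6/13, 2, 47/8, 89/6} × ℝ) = {47/8, 89/6} × [8/97, 5/7]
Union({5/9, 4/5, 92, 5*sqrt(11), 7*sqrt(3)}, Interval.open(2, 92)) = Union({5/9, 4/5}, Interval.Lopen(2, 92))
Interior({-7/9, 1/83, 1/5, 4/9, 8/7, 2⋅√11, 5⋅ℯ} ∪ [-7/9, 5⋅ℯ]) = (-7/9, 5⋅ℯ)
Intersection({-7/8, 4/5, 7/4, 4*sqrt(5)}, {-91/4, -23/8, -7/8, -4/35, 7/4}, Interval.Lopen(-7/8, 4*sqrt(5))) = {7/4}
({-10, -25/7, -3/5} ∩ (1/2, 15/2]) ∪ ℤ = ℤ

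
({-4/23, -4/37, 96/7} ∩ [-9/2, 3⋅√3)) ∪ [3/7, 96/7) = {-4/23, -4/37} ∪ [3/7, 96/7)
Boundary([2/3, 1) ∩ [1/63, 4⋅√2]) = {2/3, 1}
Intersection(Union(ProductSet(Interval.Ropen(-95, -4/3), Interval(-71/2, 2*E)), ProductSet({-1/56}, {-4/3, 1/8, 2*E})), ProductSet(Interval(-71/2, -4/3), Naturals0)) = ProductSet(Interval.Ropen(-71/2, -4/3), Range(0, 6, 1))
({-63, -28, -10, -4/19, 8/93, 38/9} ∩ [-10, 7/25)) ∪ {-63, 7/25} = {-63, -10, -4/19, 8/93, 7/25}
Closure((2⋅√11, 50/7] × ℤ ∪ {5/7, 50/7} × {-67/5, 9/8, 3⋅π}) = ({5/7, 50/7} × {-67/5, 9/8, 3⋅π}) ∪ ([2⋅√11, 50/7] × ℤ)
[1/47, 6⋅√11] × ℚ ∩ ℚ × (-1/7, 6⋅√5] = (ℚ ∩ [1/47, 6⋅√11]) × (ℚ ∩ (-1/7, 6⋅√5])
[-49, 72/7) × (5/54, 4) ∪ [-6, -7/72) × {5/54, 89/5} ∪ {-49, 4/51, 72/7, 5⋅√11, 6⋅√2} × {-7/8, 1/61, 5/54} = ([-6, -7/72) × {5/54, 89/5}) ∪ ([-49, 72/7) × (5/54, 4)) ∪ ({-49, 4/51, 72/7, 5⋅√11, 6⋅√2} × {-7/8, 1/61, 5/54})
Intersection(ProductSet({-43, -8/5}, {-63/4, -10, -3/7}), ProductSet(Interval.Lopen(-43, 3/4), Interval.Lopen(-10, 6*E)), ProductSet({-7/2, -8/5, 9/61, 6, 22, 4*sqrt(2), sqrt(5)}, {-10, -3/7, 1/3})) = ProductSet({-8/5}, {-3/7})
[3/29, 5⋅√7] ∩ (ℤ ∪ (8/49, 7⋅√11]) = (8/49, 5⋅√7] ∪ {1, 2, …, 13}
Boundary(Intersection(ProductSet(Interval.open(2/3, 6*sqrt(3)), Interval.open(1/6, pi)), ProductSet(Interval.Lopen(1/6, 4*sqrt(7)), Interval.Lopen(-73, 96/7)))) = Union(ProductSet({2/3, 6*sqrt(3)}, Interval(1/6, pi)), ProductSet(Interval(2/3, 6*sqrt(3)), {1/6, pi}))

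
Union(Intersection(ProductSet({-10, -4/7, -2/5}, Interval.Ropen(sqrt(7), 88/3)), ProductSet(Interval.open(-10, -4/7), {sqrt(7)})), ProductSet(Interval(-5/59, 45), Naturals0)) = ProductSet(Interval(-5/59, 45), Naturals0)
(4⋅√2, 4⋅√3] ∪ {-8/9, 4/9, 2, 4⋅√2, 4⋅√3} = {-8/9, 4/9, 2} ∪ [4⋅√2, 4⋅√3]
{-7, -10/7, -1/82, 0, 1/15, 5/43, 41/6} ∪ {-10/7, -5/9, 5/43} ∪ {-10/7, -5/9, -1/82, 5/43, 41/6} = {-7, -10/7, -5/9, -1/82, 0, 1/15, 5/43, 41/6}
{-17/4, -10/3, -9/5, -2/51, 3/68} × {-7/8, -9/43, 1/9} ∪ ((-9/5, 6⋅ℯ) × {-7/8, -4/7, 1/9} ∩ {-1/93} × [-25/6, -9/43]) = ({-1/93} × {-7/8, -4/7}) ∪ ({-17/4, -10/3, -9/5, -2/51, 3/68} × {-7/8, -9/43, 1/9})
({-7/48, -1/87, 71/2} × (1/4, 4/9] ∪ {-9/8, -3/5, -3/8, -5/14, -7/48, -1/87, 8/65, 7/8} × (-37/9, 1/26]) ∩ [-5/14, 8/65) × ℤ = {-5/14, -7/48, -1/87} × {-4, -3, …, 0}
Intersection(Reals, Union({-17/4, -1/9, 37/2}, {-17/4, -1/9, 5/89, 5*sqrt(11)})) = {-17/4, -1/9, 5/89, 37/2, 5*sqrt(11)}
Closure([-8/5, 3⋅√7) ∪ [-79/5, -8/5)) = [-79/5, 3⋅√7]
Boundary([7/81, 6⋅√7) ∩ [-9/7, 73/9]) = {7/81, 73/9}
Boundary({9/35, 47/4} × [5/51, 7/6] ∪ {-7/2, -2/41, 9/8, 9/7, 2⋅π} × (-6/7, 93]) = ({9/35, 47/4} × [5/51, 7/6]) ∪ ({-7/2, -2/41, 9/8, 9/7, 2⋅π} × [-6/7, 93])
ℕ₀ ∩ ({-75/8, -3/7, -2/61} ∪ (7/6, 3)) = {2}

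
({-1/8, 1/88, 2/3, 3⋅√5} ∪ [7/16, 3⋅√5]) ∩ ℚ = {-1/8, 1/88} ∪ (ℚ ∩ [7/16, 3⋅√5])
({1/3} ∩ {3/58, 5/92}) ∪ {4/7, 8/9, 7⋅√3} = {4/7, 8/9, 7⋅√3}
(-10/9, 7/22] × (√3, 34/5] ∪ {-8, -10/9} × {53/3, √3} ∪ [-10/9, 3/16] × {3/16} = ([-10/9, 3/16] × {3/16}) ∪ ({-8, -10/9} × {53/3, √3}) ∪ ((-10/9, 7/22] × (√3, 34/5])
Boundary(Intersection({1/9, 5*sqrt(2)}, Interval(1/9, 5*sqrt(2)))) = {1/9, 5*sqrt(2)}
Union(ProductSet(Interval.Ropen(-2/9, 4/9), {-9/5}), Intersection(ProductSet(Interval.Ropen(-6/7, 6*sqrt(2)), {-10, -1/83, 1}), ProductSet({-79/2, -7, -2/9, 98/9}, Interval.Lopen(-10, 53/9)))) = Union(ProductSet({-2/9}, {-1/83, 1}), ProductSet(Interval.Ropen(-2/9, 4/9), {-9/5}))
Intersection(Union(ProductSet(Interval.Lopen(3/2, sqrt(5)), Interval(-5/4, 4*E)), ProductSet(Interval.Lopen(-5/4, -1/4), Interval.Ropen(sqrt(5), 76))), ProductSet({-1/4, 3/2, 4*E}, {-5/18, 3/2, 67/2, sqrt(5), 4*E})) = ProductSet({-1/4}, {67/2, sqrt(5), 4*E})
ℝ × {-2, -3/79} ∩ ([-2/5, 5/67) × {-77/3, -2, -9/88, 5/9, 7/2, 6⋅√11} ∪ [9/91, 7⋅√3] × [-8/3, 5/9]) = ([-2/5, 5/67) × {-2}) ∪ ([9/91, 7⋅√3] × {-2, -3/79})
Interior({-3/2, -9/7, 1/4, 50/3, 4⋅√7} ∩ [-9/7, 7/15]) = ∅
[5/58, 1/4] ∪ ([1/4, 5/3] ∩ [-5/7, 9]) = [5/58, 5/3]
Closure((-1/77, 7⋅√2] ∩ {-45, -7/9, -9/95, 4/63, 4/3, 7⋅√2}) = {4/63, 4/3, 7⋅√2}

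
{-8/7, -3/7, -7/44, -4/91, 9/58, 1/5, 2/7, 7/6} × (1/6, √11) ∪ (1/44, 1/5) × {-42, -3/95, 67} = ((1/44, 1/5) × {-42, -3/95, 67}) ∪ ({-8/7, -3/7, -7/44, -4/91, 9/58, 1/5, 2/7, 7/6} × (1/6, √11))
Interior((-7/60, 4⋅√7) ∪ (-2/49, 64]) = (-7/60, 64)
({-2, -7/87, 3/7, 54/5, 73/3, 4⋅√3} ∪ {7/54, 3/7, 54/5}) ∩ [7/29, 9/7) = {3/7}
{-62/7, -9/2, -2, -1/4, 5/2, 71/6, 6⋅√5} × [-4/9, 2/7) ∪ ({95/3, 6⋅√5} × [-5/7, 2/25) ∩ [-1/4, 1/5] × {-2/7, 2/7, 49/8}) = {-62/7, -9/2, -2, -1/4, 5/2, 71/6, 6⋅√5} × [-4/9, 2/7)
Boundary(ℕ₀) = ℕ₀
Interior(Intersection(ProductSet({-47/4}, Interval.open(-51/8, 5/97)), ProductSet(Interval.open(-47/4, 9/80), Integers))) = EmptySet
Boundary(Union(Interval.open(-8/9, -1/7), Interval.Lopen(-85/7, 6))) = {-85/7, 6}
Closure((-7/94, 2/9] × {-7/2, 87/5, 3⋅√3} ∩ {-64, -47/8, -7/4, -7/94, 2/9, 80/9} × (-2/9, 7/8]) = ∅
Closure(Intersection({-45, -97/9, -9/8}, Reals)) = {-45, -97/9, -9/8}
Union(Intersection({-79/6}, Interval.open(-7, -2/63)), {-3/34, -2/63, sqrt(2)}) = {-3/34, -2/63, sqrt(2)}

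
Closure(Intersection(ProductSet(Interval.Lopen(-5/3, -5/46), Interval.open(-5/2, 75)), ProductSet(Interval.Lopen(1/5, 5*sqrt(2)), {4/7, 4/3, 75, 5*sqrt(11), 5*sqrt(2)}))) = EmptySet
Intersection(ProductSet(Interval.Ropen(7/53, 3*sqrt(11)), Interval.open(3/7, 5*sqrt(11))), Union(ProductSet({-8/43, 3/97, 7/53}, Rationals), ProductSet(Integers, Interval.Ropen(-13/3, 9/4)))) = Union(ProductSet({7/53}, Intersection(Interval.open(3/7, 5*sqrt(11)), Rationals)), ProductSet(Range(1, 10, 1), Interval.open(3/7, 9/4)))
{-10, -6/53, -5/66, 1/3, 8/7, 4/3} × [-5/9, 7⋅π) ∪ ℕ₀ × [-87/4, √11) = (ℕ₀ × [-87/4, √11)) ∪ ({-10, -6/53, -5/66, 1/3, 8/7, 4/3} × [-5/9, 7⋅π))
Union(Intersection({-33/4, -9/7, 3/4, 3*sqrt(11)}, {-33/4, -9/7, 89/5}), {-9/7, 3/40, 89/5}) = {-33/4, -9/7, 3/40, 89/5}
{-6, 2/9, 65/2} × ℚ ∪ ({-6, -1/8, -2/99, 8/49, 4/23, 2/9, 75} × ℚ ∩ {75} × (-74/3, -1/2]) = ({-6, 2/9, 65/2} × ℚ) ∪ ({75} × (ℚ ∩ (-74/3, -1/2]))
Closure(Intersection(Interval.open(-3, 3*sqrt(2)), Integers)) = Range(-2, 5, 1)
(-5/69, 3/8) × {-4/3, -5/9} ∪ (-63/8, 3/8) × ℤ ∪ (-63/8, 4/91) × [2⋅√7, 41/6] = ((-63/8, 3/8) × ℤ) ∪ ((-5/69, 3/8) × {-4/3, -5/9}) ∪ ((-63/8, 4/91) × [2⋅√7, 41/6])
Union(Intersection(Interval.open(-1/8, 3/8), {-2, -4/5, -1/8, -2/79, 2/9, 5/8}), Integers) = Union({-2/79, 2/9}, Integers)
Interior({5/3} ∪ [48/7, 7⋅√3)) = (48/7, 7⋅√3)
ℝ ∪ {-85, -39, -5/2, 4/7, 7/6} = ℝ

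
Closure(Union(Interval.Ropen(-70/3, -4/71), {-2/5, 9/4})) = Union({9/4}, Interval(-70/3, -4/71))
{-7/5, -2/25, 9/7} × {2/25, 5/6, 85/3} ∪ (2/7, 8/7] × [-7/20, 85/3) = ({-7/5, -2/25, 9/7} × {2/25, 5/6, 85/3}) ∪ ((2/7, 8/7] × [-7/20, 85/3))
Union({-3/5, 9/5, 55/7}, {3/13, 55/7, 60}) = {-3/5, 3/13, 9/5, 55/7, 60}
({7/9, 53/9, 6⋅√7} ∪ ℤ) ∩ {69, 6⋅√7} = {69, 6⋅√7}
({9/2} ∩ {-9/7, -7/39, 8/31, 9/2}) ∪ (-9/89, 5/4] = (-9/89, 5/4] ∪ {9/2}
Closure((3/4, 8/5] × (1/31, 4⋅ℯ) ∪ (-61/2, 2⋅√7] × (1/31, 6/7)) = ([3/4, 8/5] × {1/31, 4⋅ℯ}) ∪ ([-61/2, 2⋅√7] × {1/31}) ∪ ({-61/2, 2⋅√7} × [1/31, 6/7]) ∪ ((3/4, 8/5] × (1/31, 4⋅ℯ)) ∪ ({3/4, 8/5} × ({1/31} ∪ [6/7, 4⋅ℯ])) ∪ ((-61/2, 2⋅√7] × (1/31, 6/7)) ∪ (([-61/2, 3/4] ∪ [8/5, 2⋅√7]) × {1/31, 6/7})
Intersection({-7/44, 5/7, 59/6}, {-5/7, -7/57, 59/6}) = {59/6}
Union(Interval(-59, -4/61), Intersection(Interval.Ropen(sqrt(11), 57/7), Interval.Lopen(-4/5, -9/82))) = Interval(-59, -4/61)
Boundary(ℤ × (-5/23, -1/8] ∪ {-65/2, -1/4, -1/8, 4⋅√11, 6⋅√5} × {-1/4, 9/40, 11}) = (ℤ × [-5/23, -1/8]) ∪ ({-65/2, -1/4, -1/8, 4⋅√11, 6⋅√5} × {-1/4, 9/40, 11})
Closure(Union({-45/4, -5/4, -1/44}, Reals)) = Reals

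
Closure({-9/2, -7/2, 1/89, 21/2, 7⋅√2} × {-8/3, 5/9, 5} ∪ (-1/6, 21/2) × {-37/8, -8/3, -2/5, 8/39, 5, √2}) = ({-9/2, -7/2, 1/89, 21/2, 7⋅√2} × {-8/3, 5/9, 5}) ∪ ([-1/6, 21/2] × {-37/8, -8/3, -2/5, 8/39, 5, √2})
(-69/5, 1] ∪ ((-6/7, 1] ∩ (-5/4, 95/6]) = (-69/5, 1]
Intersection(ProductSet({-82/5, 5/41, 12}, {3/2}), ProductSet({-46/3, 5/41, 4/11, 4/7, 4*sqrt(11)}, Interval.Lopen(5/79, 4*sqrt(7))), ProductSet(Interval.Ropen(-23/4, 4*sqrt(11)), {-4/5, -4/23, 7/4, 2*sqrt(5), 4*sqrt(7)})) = EmptySet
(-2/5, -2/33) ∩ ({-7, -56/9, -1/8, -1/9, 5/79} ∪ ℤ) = {-1/8, -1/9}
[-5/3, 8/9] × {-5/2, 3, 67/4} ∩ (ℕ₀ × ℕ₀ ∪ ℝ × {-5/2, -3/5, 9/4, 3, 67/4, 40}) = [-5/3, 8/9] × {-5/2, 3, 67/4}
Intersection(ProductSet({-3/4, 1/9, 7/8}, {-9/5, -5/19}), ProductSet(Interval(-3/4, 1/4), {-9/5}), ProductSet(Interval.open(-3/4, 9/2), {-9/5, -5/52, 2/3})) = ProductSet({1/9}, {-9/5})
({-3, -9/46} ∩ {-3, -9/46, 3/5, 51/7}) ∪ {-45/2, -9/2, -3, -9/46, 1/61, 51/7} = {-45/2, -9/2, -3, -9/46, 1/61, 51/7}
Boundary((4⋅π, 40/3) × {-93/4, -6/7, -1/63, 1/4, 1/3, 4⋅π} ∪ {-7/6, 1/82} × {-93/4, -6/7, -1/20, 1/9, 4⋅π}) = ({-7/6, 1/82} × {-93/4, -6/7, -1/20, 1/9, 4⋅π}) ∪ ([4⋅π, 40/3] × {-93/4, -6/7, -1/63, 1/4, 1/3, 4⋅π})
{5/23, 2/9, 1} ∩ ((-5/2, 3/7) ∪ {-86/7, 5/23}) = {5/23, 2/9}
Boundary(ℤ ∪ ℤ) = ℤ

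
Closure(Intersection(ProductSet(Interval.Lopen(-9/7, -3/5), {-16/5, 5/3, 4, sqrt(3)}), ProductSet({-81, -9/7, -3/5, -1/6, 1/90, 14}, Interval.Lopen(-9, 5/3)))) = ProductSet({-3/5}, {-16/5, 5/3})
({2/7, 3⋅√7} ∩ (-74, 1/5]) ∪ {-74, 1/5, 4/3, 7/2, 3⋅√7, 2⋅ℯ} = {-74, 1/5, 4/3, 7/2, 3⋅√7, 2⋅ℯ}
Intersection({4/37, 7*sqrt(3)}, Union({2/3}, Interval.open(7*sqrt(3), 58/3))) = EmptySet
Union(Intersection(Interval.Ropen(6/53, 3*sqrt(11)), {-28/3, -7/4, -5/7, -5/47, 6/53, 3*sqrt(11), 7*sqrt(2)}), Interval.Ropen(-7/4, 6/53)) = Union({7*sqrt(2)}, Interval(-7/4, 6/53))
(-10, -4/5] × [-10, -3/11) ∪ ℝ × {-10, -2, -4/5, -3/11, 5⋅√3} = ((-10, -4/5] × [-10, -3/11)) ∪ (ℝ × {-10, -2, -4/5, -3/11, 5⋅√3})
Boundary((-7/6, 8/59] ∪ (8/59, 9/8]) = {-7/6, 9/8}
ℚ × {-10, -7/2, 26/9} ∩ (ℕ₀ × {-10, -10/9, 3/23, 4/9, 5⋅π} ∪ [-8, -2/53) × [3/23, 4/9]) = ℕ₀ × {-10}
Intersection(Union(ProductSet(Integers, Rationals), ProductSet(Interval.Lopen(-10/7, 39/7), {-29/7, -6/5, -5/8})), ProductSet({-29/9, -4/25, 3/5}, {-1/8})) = EmptySet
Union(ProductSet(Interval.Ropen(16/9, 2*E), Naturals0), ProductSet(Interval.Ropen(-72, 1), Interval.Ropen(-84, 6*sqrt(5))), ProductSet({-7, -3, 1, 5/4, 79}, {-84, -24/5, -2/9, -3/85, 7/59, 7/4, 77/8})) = Union(ProductSet({-7, -3, 1, 5/4, 79}, {-84, -24/5, -2/9, -3/85, 7/59, 7/4, 77/8}), ProductSet(Interval.Ropen(-72, 1), Interval.Ropen(-84, 6*sqrt(5))), ProductSet(Interval.Ropen(16/9, 2*E), Naturals0))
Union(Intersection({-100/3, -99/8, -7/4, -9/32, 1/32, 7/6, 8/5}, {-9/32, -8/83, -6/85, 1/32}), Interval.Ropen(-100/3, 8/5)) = Interval.Ropen(-100/3, 8/5)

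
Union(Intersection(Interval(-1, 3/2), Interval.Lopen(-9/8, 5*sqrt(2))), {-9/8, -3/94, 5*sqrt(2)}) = Union({-9/8, 5*sqrt(2)}, Interval(-1, 3/2))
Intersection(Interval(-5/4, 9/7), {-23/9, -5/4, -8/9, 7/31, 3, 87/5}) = {-5/4, -8/9, 7/31}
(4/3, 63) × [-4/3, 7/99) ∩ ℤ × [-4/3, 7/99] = {2, 3, …, 62} × [-4/3, 7/99)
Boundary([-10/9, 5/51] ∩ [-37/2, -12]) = ∅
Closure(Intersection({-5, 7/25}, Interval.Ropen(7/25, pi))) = {7/25}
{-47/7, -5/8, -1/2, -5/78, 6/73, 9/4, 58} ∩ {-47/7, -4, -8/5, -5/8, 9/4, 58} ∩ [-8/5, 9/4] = {-5/8, 9/4}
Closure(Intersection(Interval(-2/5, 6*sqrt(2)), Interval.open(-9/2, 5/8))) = Interval(-2/5, 5/8)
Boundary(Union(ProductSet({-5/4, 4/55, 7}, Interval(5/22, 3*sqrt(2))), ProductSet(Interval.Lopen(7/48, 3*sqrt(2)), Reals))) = Union(ProductSet({7/48, 3*sqrt(2)}, Reals), ProductSet({-5/4, 4/55, 7}, Interval(5/22, 3*sqrt(2))))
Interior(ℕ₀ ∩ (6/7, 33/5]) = ∅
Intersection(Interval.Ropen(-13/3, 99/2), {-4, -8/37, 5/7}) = {-4, -8/37, 5/7}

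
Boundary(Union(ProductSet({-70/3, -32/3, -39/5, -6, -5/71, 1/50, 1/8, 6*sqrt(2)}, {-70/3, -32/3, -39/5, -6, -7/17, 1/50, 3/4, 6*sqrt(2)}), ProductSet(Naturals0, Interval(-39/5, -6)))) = Union(ProductSet({-70/3, -32/3, -39/5, -6, -5/71, 1/50, 1/8, 6*sqrt(2)}, {-70/3, -32/3, -39/5, -6, -7/17, 1/50, 3/4, 6*sqrt(2)}), ProductSet(Naturals0, Interval(-39/5, -6)))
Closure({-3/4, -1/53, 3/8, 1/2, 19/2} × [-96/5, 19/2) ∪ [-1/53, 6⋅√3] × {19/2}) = ({-3/4, -1/53, 3/8, 1/2, 19/2} × [-96/5, 19/2]) ∪ ([-1/53, 6⋅√3] × {19/2})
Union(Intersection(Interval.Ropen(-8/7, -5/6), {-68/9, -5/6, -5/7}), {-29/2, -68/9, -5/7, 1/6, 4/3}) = {-29/2, -68/9, -5/7, 1/6, 4/3}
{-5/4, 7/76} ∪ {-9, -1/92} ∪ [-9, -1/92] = [-9, -1/92] ∪ {7/76}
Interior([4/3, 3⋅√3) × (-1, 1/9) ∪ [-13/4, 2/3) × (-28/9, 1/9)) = ((-13/4, 2/3) × (-28/9, 1/9)) ∪ ((4/3, 3⋅√3) × (-1, 1/9))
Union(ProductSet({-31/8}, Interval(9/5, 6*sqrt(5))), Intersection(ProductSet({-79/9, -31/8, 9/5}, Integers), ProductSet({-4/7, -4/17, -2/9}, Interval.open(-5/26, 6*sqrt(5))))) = ProductSet({-31/8}, Interval(9/5, 6*sqrt(5)))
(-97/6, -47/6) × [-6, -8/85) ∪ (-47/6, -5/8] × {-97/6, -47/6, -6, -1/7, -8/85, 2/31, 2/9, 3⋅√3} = ((-97/6, -47/6) × [-6, -8/85)) ∪ ((-47/6, -5/8] × {-97/6, -47/6, -6, -1/7, -8/85, 2/31, 2/9, 3⋅√3})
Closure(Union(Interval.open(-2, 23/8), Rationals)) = Union(Interval(-oo, oo), Rationals)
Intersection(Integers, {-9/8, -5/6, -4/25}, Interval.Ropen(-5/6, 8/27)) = EmptySet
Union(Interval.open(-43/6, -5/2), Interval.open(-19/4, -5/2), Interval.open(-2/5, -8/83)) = Union(Interval.open(-43/6, -5/2), Interval.open(-2/5, -8/83))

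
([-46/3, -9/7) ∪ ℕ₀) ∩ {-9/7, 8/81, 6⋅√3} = ∅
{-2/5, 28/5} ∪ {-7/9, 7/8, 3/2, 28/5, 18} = {-7/9, -2/5, 7/8, 3/2, 28/5, 18}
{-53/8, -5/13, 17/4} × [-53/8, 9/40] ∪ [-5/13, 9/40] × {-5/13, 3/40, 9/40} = ({-53/8, -5/13, 17/4} × [-53/8, 9/40]) ∪ ([-5/13, 9/40] × {-5/13, 3/40, 9/40})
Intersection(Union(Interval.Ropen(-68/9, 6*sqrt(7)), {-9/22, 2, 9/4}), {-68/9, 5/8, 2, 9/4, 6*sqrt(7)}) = {-68/9, 5/8, 2, 9/4}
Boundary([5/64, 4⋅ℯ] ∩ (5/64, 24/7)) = {5/64, 24/7}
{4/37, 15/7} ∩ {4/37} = {4/37}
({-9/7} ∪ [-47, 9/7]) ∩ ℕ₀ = {0, 1}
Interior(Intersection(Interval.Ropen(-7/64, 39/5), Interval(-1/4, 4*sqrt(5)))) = Interval.open(-7/64, 39/5)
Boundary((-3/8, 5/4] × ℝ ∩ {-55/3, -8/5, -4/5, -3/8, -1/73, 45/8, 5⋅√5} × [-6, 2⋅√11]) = {-1/73} × [-6, 2⋅√11]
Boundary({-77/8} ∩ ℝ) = {-77/8}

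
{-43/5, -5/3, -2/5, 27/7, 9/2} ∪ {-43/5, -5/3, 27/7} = {-43/5, -5/3, -2/5, 27/7, 9/2}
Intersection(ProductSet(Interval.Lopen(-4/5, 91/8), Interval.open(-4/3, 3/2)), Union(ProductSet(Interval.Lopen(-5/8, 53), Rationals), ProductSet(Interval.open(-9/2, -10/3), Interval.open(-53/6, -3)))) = ProductSet(Interval.Lopen(-5/8, 91/8), Intersection(Interval.open(-4/3, 3/2), Rationals))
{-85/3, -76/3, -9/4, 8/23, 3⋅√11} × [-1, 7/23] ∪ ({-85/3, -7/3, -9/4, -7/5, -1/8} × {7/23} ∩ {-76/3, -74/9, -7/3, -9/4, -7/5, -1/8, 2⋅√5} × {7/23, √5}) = ({-7/3, -9/4, -7/5, -1/8} × {7/23}) ∪ ({-85/3, -76/3, -9/4, 8/23, 3⋅√11} × [-1, 7/23])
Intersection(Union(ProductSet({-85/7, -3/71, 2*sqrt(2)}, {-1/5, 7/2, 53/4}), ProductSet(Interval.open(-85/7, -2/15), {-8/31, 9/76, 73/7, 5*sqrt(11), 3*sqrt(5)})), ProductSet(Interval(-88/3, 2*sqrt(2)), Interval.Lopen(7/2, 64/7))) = ProductSet(Interval.open(-85/7, -2/15), {3*sqrt(5)})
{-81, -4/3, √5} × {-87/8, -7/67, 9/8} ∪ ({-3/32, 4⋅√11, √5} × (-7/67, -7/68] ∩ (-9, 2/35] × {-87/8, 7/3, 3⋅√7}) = {-81, -4/3, √5} × {-87/8, -7/67, 9/8}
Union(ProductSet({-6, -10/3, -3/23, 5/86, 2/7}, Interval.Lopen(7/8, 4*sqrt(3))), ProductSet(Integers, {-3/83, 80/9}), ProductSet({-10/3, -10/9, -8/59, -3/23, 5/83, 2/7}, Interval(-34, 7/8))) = Union(ProductSet({-6, -10/3, -3/23, 5/86, 2/7}, Interval.Lopen(7/8, 4*sqrt(3))), ProductSet({-10/3, -10/9, -8/59, -3/23, 5/83, 2/7}, Interval(-34, 7/8)), ProductSet(Integers, {-3/83, 80/9}))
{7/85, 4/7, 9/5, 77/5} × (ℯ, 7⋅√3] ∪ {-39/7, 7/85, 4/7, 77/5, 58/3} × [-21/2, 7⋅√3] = ({7/85, 4/7, 9/5, 77/5} × (ℯ, 7⋅√3]) ∪ ({-39/7, 7/85, 4/7, 77/5, 58/3} × [-21/2, 7⋅√3])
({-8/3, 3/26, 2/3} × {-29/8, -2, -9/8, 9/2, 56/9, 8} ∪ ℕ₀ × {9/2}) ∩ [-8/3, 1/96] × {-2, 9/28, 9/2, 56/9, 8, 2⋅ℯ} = ({0} × {9/2}) ∪ ({-8/3} × {-2, 9/2, 56/9, 8})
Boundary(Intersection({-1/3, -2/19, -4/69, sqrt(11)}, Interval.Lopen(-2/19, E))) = {-4/69}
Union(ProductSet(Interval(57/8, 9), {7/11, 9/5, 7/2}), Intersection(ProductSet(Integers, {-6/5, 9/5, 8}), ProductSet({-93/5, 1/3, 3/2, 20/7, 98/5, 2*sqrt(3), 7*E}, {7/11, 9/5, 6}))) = ProductSet(Interval(57/8, 9), {7/11, 9/5, 7/2})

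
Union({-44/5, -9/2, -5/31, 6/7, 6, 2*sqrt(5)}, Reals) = Reals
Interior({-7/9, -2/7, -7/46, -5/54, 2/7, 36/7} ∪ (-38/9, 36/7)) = (-38/9, 36/7)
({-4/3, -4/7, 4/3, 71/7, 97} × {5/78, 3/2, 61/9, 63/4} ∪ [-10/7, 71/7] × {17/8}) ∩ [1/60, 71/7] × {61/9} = {4/3, 71/7} × {61/9}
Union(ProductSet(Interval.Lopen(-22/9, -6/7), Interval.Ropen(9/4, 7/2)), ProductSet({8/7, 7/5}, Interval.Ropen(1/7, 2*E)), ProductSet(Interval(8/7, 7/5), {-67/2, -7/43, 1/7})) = Union(ProductSet({8/7, 7/5}, Interval.Ropen(1/7, 2*E)), ProductSet(Interval.Lopen(-22/9, -6/7), Interval.Ropen(9/4, 7/2)), ProductSet(Interval(8/7, 7/5), {-67/2, -7/43, 1/7}))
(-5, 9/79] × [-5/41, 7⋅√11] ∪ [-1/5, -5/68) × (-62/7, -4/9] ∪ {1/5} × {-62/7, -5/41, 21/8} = ({1/5} × {-62/7, -5/41, 21/8}) ∪ ([-1/5, -5/68) × (-62/7, -4/9]) ∪ ((-5, 9/79] × [-5/41, 7⋅√11])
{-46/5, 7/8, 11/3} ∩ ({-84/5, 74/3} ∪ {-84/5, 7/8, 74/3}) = {7/8}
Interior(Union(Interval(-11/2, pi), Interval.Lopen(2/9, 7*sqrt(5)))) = Interval.open(-11/2, 7*sqrt(5))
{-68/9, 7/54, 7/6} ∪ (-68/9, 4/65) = [-68/9, 4/65) ∪ {7/54, 7/6}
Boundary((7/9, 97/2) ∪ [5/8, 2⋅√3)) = {5/8, 97/2}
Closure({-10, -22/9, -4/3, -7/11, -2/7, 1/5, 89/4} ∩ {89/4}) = {89/4}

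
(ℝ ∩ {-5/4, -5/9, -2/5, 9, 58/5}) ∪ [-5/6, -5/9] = {-5/4, -2/5, 9, 58/5} ∪ [-5/6, -5/9]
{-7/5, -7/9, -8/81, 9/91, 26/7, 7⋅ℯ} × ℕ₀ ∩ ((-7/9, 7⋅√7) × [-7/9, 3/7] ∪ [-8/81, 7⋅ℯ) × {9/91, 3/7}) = {-8/81, 9/91, 26/7} × {0}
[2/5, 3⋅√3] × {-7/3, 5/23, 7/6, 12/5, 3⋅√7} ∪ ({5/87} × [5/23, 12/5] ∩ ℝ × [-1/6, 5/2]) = ({5/87} × [5/23, 12/5]) ∪ ([2/5, 3⋅√3] × {-7/3, 5/23, 7/6, 12/5, 3⋅√7})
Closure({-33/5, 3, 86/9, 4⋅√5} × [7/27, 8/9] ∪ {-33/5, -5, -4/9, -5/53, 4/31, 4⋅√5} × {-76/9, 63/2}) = ({-33/5, 3, 86/9, 4⋅√5} × [7/27, 8/9]) ∪ ({-33/5, -5, -4/9, -5/53, 4/31, 4⋅√5} × {-76/9, 63/2})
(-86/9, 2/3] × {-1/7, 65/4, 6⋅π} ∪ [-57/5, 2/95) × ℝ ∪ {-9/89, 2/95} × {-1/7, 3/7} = ({-9/89, 2/95} × {-1/7, 3/7}) ∪ ([-57/5, 2/95) × ℝ) ∪ ((-86/9, 2/3] × {-1/7, 65/4, 6⋅π})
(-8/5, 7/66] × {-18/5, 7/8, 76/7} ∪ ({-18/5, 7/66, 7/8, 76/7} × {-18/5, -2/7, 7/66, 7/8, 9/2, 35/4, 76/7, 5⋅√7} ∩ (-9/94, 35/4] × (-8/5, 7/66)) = ({7/66, 7/8} × {-2/7}) ∪ ((-8/5, 7/66] × {-18/5, 7/8, 76/7})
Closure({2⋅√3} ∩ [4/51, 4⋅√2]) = {2⋅√3}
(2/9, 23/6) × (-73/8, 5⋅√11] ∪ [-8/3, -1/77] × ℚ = ([-8/3, -1/77] × ℚ) ∪ ((2/9, 23/6) × (-73/8, 5⋅√11])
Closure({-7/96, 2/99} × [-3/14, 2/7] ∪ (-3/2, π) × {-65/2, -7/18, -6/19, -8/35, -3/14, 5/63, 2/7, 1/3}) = ({-7/96, 2/99} × [-3/14, 2/7]) ∪ ([-3/2, π] × {-65/2, -7/18, -6/19, -8/35, -3/14, 5/63, 2/7, 1/3})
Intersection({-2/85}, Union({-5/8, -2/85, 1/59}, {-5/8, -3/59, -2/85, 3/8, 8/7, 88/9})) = {-2/85}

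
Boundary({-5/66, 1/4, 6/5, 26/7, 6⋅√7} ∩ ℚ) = {-5/66, 1/4, 6/5, 26/7}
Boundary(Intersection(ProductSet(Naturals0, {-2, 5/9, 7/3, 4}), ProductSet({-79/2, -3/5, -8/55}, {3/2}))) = EmptySet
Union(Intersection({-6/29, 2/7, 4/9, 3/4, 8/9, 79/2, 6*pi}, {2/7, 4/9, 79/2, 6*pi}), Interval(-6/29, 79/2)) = Interval(-6/29, 79/2)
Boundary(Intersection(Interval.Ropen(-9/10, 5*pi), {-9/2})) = EmptySet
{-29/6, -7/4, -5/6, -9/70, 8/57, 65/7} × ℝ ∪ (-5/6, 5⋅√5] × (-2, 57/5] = ({-29/6, -7/4, -5/6, -9/70, 8/57, 65/7} × ℝ) ∪ ((-5/6, 5⋅√5] × (-2, 57/5])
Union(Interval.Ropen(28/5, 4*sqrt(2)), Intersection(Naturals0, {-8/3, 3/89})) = Interval.Ropen(28/5, 4*sqrt(2))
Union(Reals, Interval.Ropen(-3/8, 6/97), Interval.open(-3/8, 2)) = Interval(-oo, oo)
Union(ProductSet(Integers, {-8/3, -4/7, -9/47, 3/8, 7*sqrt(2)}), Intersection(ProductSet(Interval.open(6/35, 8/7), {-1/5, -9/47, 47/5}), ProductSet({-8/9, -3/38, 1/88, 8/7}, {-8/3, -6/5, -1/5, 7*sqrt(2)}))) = ProductSet(Integers, {-8/3, -4/7, -9/47, 3/8, 7*sqrt(2)})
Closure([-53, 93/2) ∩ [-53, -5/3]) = [-53, -5/3]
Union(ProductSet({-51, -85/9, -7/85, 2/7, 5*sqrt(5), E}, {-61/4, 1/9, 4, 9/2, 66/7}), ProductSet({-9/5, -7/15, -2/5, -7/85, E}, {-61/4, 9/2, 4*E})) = Union(ProductSet({-9/5, -7/15, -2/5, -7/85, E}, {-61/4, 9/2, 4*E}), ProductSet({-51, -85/9, -7/85, 2/7, 5*sqrt(5), E}, {-61/4, 1/9, 4, 9/2, 66/7}))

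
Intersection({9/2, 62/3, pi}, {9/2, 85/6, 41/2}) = {9/2}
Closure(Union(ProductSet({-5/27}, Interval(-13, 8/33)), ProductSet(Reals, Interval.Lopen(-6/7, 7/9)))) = Union(ProductSet({-5/27}, Interval(-13, 8/33)), ProductSet(Reals, Interval(-6/7, 7/9)))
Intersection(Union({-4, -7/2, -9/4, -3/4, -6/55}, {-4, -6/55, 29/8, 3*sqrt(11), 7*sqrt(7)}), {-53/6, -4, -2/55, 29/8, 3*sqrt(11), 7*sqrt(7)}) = {-4, 29/8, 3*sqrt(11), 7*sqrt(7)}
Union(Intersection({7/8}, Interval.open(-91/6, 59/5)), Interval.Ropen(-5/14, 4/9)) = Union({7/8}, Interval.Ropen(-5/14, 4/9))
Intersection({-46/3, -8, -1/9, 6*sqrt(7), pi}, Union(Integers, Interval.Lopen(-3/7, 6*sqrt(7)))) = {-8, -1/9, 6*sqrt(7), pi}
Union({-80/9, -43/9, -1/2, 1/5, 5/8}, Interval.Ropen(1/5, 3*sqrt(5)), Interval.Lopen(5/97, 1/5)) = Union({-80/9, -43/9, -1/2}, Interval.open(5/97, 3*sqrt(5)))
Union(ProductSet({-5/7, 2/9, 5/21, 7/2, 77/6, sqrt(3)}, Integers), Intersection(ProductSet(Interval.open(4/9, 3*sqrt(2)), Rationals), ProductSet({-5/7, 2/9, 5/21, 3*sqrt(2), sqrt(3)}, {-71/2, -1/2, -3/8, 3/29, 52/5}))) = Union(ProductSet({sqrt(3)}, {-71/2, -1/2, -3/8, 3/29, 52/5}), ProductSet({-5/7, 2/9, 5/21, 7/2, 77/6, sqrt(3)}, Integers))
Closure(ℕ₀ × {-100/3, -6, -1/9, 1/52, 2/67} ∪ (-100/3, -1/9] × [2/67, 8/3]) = (ℕ₀ × {-100/3, -6, -1/9, 1/52, 2/67}) ∪ ([-100/3, -1/9] × [2/67, 8/3])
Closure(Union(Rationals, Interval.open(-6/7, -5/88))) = Union(Interval(-oo, oo), Rationals)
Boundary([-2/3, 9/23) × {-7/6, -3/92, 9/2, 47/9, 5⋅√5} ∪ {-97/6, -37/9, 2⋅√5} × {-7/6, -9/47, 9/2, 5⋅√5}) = ([-2/3, 9/23] × {-7/6, -3/92, 9/2, 47/9, 5⋅√5}) ∪ ({-97/6, -37/9, 2⋅√5} × {-7/6, -9/47, 9/2, 5⋅√5})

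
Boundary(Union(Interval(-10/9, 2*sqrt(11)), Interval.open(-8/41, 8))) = {-10/9, 8}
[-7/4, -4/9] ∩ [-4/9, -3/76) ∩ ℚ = {-4/9}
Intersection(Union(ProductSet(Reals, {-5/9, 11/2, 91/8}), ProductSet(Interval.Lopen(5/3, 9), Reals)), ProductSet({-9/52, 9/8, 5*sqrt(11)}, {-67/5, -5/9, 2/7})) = ProductSet({-9/52, 9/8, 5*sqrt(11)}, {-5/9})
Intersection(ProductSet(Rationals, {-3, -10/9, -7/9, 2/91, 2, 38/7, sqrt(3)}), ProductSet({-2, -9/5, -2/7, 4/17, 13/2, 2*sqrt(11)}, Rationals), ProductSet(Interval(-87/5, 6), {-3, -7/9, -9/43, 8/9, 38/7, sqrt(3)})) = ProductSet({-2, -9/5, -2/7, 4/17}, {-3, -7/9, 38/7})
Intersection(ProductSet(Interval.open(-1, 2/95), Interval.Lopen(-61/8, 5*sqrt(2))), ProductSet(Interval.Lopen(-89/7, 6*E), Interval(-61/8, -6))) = ProductSet(Interval.open(-1, 2/95), Interval.Lopen(-61/8, -6))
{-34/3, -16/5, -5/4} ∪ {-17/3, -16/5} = {-34/3, -17/3, -16/5, -5/4}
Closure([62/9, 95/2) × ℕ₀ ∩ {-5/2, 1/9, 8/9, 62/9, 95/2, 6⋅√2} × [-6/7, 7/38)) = {62/9, 6⋅√2} × {0}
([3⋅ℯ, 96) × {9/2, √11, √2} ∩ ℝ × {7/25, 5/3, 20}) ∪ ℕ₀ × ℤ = ℕ₀ × ℤ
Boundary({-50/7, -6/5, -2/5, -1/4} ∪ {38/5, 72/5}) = {-50/7, -6/5, -2/5, -1/4, 38/5, 72/5}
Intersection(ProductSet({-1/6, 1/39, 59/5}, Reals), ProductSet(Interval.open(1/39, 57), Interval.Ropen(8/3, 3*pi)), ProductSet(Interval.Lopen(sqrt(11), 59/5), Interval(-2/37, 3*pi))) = ProductSet({59/5}, Interval.Ropen(8/3, 3*pi))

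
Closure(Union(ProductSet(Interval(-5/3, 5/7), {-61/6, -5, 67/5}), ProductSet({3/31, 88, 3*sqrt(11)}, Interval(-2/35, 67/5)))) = Union(ProductSet({3/31, 88, 3*sqrt(11)}, Interval(-2/35, 67/5)), ProductSet(Interval(-5/3, 5/7), {-61/6, -5, 67/5}))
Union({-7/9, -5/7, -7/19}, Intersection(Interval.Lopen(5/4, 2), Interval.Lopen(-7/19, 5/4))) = {-7/9, -5/7, -7/19}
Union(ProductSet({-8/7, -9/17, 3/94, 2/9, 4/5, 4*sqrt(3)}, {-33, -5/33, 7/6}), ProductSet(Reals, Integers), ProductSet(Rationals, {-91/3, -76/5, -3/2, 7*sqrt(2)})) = Union(ProductSet({-8/7, -9/17, 3/94, 2/9, 4/5, 4*sqrt(3)}, {-33, -5/33, 7/6}), ProductSet(Rationals, {-91/3, -76/5, -3/2, 7*sqrt(2)}), ProductSet(Reals, Integers))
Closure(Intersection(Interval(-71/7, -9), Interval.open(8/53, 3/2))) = EmptySet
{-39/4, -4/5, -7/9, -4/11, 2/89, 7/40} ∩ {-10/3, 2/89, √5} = {2/89}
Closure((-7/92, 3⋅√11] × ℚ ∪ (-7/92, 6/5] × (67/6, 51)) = ((-7/92, 6/5] × (67/6, 51)) ∪ ((-7/92, 3⋅√11] × ℚ) ∪ (({-7/92} ∪ [6/5, 3⋅√11]) × ℝ) ∪ ([-7/92, 3⋅√11] × ((-∞, 67/6] ∪ [51, ∞)))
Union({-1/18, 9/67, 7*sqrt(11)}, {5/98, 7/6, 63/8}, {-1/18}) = {-1/18, 5/98, 9/67, 7/6, 63/8, 7*sqrt(11)}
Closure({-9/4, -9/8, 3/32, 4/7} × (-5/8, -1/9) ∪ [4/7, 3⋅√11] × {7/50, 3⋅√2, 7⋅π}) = ({-9/4, -9/8, 3/32, 4/7} × [-5/8, -1/9]) ∪ ([4/7, 3⋅√11] × {7/50, 3⋅√2, 7⋅π})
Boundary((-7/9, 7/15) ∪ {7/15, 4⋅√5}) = {-7/9, 7/15, 4⋅√5}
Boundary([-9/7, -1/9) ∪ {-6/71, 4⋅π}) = {-9/7, -1/9, -6/71, 4⋅π}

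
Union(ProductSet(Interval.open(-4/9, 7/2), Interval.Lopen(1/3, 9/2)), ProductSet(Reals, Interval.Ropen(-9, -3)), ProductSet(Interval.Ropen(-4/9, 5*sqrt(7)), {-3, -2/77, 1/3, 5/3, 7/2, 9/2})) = Union(ProductSet(Interval.open(-4/9, 7/2), Interval.Lopen(1/3, 9/2)), ProductSet(Interval.Ropen(-4/9, 5*sqrt(7)), {-3, -2/77, 1/3, 5/3, 7/2, 9/2}), ProductSet(Reals, Interval.Ropen(-9, -3)))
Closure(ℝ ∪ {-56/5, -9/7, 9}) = ℝ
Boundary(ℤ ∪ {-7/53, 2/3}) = ℤ ∪ {-7/53, 2/3}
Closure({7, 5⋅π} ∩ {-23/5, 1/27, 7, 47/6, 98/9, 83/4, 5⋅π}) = {7, 5⋅π}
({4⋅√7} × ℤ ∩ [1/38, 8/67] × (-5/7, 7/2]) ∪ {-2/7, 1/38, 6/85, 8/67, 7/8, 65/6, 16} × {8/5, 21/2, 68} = {-2/7, 1/38, 6/85, 8/67, 7/8, 65/6, 16} × {8/5, 21/2, 68}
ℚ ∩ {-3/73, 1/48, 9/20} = {-3/73, 1/48, 9/20}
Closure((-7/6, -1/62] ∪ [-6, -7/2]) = [-6, -7/2] ∪ [-7/6, -1/62]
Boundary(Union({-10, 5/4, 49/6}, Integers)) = Union({5/4, 49/6}, Integers)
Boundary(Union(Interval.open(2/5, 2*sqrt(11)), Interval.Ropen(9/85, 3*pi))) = {9/85, 3*pi}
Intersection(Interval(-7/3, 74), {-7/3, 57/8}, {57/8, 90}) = {57/8}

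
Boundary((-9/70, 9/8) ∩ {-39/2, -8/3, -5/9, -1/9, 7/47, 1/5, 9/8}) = {-1/9, 7/47, 1/5}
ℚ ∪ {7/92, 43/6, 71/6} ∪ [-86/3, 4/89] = ℚ ∪ [-86/3, 4/89]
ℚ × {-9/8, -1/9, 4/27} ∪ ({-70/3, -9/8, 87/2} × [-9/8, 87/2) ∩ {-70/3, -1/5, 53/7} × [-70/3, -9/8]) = ℚ × {-9/8, -1/9, 4/27}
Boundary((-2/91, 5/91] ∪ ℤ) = {-2/91, 5/91} ∪ (ℤ \ (-2/91, 5/91))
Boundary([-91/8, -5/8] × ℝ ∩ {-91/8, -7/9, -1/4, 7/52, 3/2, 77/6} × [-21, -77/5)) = {-91/8, -7/9} × [-21, -77/5]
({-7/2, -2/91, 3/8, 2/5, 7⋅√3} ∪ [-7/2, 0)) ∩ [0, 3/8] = {3/8}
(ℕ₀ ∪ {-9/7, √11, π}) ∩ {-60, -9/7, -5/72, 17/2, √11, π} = {-9/7, √11, π}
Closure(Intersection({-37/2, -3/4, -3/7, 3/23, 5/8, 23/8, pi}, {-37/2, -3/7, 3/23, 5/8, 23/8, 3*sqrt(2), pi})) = {-37/2, -3/7, 3/23, 5/8, 23/8, pi}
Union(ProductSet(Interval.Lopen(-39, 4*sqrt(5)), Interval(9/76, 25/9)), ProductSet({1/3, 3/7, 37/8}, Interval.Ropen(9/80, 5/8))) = Union(ProductSet({1/3, 3/7, 37/8}, Interval.Ropen(9/80, 5/8)), ProductSet(Interval.Lopen(-39, 4*sqrt(5)), Interval(9/76, 25/9)))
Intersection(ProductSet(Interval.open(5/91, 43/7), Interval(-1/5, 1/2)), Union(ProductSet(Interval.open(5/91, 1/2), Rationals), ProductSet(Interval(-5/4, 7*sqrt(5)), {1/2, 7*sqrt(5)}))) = Union(ProductSet(Interval.open(5/91, 1/2), Intersection(Interval(-1/5, 1/2), Rationals)), ProductSet(Interval.open(5/91, 43/7), {1/2}))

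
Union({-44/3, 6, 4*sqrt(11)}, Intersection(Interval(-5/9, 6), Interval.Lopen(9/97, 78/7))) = Union({-44/3, 4*sqrt(11)}, Interval.Lopen(9/97, 6))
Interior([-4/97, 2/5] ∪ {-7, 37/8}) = (-4/97, 2/5)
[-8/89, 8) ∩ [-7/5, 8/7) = [-8/89, 8/7)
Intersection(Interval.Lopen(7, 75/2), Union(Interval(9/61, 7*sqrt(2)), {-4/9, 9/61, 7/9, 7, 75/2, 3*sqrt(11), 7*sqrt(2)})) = Union({75/2, 3*sqrt(11)}, Interval.Lopen(7, 7*sqrt(2)))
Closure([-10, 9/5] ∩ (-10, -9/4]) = [-10, -9/4]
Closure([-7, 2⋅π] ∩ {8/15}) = {8/15}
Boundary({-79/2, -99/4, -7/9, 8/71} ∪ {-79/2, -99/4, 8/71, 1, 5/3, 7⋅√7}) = {-79/2, -99/4, -7/9, 8/71, 1, 5/3, 7⋅√7}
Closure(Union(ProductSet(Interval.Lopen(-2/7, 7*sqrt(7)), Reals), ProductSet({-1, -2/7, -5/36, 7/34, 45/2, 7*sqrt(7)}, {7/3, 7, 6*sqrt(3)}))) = Union(ProductSet({-1, -2/7, -5/36, 7/34, 45/2, 7*sqrt(7)}, {7/3, 7, 6*sqrt(3)}), ProductSet(Interval(-2/7, 7*sqrt(7)), Reals))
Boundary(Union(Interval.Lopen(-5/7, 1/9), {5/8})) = {-5/7, 1/9, 5/8}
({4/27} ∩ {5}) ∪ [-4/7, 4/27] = [-4/7, 4/27]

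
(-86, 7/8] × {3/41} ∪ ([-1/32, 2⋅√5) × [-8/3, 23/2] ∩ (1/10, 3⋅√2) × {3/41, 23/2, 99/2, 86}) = ((-86, 7/8] × {3/41}) ∪ ((1/10, 3⋅√2) × {3/41, 23/2})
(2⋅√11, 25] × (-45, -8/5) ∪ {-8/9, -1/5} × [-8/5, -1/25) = ({-8/9, -1/5} × [-8/5, -1/25)) ∪ ((2⋅√11, 25] × (-45, -8/5))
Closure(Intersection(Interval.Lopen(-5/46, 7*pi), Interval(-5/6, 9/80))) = Interval(-5/46, 9/80)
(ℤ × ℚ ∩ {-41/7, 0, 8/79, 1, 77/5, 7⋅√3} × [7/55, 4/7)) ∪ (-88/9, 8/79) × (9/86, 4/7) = ({0, 1} × (ℚ ∩ [7/55, 4/7))) ∪ ((-88/9, 8/79) × (9/86, 4/7))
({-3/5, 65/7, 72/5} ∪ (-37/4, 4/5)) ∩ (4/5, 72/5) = {65/7}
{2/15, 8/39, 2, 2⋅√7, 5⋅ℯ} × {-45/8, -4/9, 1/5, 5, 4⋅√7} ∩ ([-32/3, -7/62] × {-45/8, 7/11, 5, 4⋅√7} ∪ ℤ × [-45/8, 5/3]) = {2} × {-45/8, -4/9, 1/5}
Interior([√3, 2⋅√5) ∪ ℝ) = (-∞, ∞)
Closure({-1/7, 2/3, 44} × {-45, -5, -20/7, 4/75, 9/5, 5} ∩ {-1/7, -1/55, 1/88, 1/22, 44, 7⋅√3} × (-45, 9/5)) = {-1/7, 44} × {-5, -20/7, 4/75}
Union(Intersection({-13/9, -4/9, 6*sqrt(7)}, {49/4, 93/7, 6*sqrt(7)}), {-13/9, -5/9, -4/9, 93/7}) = {-13/9, -5/9, -4/9, 93/7, 6*sqrt(7)}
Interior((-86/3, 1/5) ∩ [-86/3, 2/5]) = (-86/3, 1/5)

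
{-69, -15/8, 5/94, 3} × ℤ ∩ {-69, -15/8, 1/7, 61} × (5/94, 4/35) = ∅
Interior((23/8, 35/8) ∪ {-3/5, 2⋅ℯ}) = (23/8, 35/8)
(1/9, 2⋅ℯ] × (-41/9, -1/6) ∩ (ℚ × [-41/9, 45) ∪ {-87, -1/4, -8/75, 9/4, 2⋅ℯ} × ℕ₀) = (ℚ ∩ (1/9, 2⋅ℯ]) × (-41/9, -1/6)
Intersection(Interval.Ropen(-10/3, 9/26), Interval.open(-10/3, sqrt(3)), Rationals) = Intersection(Interval.open(-10/3, 9/26), Rationals)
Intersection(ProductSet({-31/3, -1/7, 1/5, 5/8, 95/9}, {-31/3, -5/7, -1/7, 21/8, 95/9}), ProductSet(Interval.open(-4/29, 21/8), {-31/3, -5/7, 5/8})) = ProductSet({1/5, 5/8}, {-31/3, -5/7})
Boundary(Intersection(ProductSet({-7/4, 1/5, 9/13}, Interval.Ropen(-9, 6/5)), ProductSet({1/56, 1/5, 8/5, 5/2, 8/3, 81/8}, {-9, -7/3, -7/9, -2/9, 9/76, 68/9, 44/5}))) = ProductSet({1/5}, {-9, -7/3, -7/9, -2/9, 9/76})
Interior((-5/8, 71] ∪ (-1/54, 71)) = (-5/8, 71)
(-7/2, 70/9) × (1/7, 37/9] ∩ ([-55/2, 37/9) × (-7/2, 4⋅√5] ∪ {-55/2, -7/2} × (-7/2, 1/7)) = (-7/2, 37/9) × (1/7, 37/9]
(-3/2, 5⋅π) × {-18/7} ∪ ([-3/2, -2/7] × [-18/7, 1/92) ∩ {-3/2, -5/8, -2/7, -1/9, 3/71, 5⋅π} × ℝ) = ({-3/2, -5/8, -2/7} × [-18/7, 1/92)) ∪ ((-3/2, 5⋅π) × {-18/7})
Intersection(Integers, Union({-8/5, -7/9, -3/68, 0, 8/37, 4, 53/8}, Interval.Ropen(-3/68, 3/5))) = Union({4}, Range(0, 1, 1))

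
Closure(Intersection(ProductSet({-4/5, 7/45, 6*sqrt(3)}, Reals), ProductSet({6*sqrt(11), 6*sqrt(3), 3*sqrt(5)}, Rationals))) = ProductSet({6*sqrt(3)}, Reals)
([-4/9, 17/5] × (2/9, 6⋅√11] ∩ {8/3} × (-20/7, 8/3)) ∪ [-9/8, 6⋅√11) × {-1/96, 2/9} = ({8/3} × (2/9, 8/3)) ∪ ([-9/8, 6⋅√11) × {-1/96, 2/9})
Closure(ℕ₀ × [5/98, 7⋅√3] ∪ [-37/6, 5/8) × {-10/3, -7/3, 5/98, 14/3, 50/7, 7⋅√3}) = (ℕ₀ × [5/98, 7⋅√3]) ∪ ([-37/6, 5/8] × {-10/3, -7/3, 5/98, 14/3, 50/7, 7⋅√3})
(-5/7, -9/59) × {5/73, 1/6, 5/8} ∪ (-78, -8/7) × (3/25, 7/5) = ((-5/7, -9/59) × {5/73, 1/6, 5/8}) ∪ ((-78, -8/7) × (3/25, 7/5))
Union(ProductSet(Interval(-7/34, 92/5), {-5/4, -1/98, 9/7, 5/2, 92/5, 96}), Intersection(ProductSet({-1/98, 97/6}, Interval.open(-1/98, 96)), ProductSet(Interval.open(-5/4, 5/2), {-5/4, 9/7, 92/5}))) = ProductSet(Interval(-7/34, 92/5), {-5/4, -1/98, 9/7, 5/2, 92/5, 96})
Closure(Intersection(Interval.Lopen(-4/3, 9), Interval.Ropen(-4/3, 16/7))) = Interval(-4/3, 16/7)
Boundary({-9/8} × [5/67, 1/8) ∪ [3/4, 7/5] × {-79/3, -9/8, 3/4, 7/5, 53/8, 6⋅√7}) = ({-9/8} × [5/67, 1/8]) ∪ ([3/4, 7/5] × {-79/3, -9/8, 3/4, 7/5, 53/8, 6⋅√7})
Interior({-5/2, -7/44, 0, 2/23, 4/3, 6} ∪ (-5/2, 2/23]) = (-5/2, 2/23)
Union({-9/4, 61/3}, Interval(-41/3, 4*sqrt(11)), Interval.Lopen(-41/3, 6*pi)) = Union({61/3}, Interval(-41/3, 6*pi))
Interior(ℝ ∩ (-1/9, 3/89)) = (-1/9, 3/89)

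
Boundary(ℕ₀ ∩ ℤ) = ℕ₀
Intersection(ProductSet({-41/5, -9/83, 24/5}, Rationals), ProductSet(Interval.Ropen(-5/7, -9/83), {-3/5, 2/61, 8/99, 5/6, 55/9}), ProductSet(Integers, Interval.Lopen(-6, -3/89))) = EmptySet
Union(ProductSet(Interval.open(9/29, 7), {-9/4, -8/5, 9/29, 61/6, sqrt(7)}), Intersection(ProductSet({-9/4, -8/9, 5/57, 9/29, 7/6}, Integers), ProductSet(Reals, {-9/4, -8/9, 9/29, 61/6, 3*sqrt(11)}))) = ProductSet(Interval.open(9/29, 7), {-9/4, -8/5, 9/29, 61/6, sqrt(7)})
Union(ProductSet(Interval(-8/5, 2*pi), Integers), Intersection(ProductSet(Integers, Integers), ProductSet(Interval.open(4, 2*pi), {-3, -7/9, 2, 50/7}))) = ProductSet(Interval(-8/5, 2*pi), Integers)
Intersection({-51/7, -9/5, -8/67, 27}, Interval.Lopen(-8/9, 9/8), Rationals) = {-8/67}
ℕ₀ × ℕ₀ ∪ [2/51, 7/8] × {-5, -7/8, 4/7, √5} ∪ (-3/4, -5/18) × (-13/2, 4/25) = (ℕ₀ × ℕ₀) ∪ ((-3/4, -5/18) × (-13/2, 4/25)) ∪ ([2/51, 7/8] × {-5, -7/8, 4/7, √5})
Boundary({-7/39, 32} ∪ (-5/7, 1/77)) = {-5/7, 1/77, 32}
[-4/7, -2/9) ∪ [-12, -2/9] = [-12, -2/9]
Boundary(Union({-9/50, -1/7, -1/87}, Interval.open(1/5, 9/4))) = {-9/50, -1/7, -1/87, 1/5, 9/4}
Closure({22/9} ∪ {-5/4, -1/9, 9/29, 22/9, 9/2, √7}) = {-5/4, -1/9, 9/29, 22/9, 9/2, √7}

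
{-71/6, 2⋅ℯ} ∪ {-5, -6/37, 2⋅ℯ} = {-71/6, -5, -6/37, 2⋅ℯ}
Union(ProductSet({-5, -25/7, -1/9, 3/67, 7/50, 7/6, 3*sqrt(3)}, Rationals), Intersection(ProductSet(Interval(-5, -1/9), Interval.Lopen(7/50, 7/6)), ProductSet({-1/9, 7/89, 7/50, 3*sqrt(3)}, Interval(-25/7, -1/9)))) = ProductSet({-5, -25/7, -1/9, 3/67, 7/50, 7/6, 3*sqrt(3)}, Rationals)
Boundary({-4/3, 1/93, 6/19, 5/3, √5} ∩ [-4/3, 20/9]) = {-4/3, 1/93, 6/19, 5/3}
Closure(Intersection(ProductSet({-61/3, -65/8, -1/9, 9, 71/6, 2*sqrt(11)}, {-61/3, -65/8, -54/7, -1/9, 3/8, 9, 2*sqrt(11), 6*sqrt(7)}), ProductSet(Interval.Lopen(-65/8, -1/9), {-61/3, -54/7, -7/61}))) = ProductSet({-1/9}, {-61/3, -54/7})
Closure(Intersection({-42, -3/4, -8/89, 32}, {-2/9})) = EmptySet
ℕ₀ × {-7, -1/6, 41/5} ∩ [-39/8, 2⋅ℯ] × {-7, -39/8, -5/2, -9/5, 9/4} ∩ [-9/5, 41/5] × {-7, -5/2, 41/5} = {0, 1, …, 5} × {-7}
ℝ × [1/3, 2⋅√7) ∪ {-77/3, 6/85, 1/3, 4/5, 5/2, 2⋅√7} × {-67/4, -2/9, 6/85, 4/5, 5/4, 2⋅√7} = (ℝ × [1/3, 2⋅√7)) ∪ ({-77/3, 6/85, 1/3, 4/5, 5/2, 2⋅√7} × {-67/4, -2/9, 6/85, 4/5, 5/4, 2⋅√7})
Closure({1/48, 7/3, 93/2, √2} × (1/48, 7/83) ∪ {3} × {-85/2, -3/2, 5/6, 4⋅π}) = ({3} × {-85/2, -3/2, 5/6, 4⋅π}) ∪ ({1/48, 7/3, 93/2, √2} × [1/48, 7/83])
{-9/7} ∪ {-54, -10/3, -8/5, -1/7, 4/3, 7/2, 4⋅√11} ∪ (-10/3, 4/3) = {-54, 7/2, 4⋅√11} ∪ [-10/3, 4/3]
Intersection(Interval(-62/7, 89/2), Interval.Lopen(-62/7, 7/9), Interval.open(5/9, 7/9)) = Interval.open(5/9, 7/9)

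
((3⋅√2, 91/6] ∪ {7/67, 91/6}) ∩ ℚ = {7/67} ∪ (ℚ ∩ (3⋅√2, 91/6])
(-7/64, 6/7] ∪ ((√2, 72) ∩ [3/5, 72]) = (-7/64, 6/7] ∪ (√2, 72)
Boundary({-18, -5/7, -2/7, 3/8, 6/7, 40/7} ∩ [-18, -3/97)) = {-18, -5/7, -2/7}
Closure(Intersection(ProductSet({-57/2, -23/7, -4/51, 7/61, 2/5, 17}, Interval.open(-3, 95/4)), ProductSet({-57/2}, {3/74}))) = ProductSet({-57/2}, {3/74})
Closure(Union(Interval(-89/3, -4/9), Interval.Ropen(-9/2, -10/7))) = Interval(-89/3, -4/9)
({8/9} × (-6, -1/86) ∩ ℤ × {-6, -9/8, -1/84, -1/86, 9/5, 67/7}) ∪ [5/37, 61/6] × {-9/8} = [5/37, 61/6] × {-9/8}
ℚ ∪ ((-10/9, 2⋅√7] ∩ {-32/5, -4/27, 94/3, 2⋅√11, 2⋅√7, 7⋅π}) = ℚ ∪ {2⋅√7}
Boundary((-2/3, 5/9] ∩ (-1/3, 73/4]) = {-1/3, 5/9}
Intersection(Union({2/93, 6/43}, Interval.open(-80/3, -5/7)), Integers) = Range(-26, 0, 1)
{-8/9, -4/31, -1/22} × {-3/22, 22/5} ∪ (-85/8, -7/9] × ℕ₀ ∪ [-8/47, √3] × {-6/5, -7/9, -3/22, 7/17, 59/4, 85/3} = ((-85/8, -7/9] × ℕ₀) ∪ ({-8/9, -4/31, -1/22} × {-3/22, 22/5}) ∪ ([-8/47, √3] × {-6/5, -7/9, -3/22, 7/17, 59/4, 85/3})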